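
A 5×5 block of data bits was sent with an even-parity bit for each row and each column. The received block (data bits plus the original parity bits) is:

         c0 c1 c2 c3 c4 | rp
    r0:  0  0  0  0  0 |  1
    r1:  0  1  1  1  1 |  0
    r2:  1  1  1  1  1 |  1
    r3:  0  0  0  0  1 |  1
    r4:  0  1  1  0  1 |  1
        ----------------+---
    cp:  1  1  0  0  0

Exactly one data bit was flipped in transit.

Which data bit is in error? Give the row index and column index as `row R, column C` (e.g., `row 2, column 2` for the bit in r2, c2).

row 0, column 2

Recompute each row's even parity and compare to rp:
  r0: data parity 0, sent rp 1 → mismatch
  r1: data parity 0, sent rp 0 → ok
  r2: data parity 1, sent rp 1 → ok
  r3: data parity 1, sent rp 1 → ok
  r4: data parity 1, sent rp 1 → ok
Recompute each column's even parity and compare to cp:
  c0: data parity 1, sent cp 1 → ok
  c1: data parity 1, sent cp 1 → ok
  c2: data parity 1, sent cp 0 → mismatch
  c3: data parity 0, sent cp 0 → ok
  c4: data parity 0, sent cp 0 → ok
Exactly one row (r0) and one column (c2) fail → the flipped bit is at their intersection.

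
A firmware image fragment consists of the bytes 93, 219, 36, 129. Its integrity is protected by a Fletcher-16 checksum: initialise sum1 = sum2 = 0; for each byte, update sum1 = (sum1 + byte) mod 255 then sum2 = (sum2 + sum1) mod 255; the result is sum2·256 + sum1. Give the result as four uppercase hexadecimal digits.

Running sums (mod 255):
  after byte 0 (93): sum1=93, sum2=93
  after byte 1 (219): sum1=57, sum2=150
  after byte 2 (36): sum1=93, sum2=243
  after byte 3 (129): sum1=222, sum2=210
Checksum = sum2·256 + sum1 = 210·256 + 222 = 53982 = 0xD2DE.

D2DE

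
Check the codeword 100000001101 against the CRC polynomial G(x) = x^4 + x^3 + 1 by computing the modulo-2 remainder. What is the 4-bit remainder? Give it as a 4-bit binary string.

Modulo-2 division of 100000001101 by 11001:
  pos 0: 10000 XOR 11001 = 01001
  pos 1: 10010 XOR 11001 = 01011
  pos 2: 10110 XOR 11001 = 01111
  pos 3: 11110 XOR 11001 = 00111
  pos 5: 11111 XOR 11001 = 00110
  pos 7: 11001 XOR 11001 = 00000
Remainder = 0000 (zero — the frame passes the CRC check).

0000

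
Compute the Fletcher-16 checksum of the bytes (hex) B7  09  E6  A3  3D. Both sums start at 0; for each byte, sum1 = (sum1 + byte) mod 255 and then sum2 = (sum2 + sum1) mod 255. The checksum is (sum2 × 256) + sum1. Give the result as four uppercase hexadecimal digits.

Running sums (mod 255):
  after byte 0 (B7): sum1=183, sum2=183
  after byte 1 (09): sum1=192, sum2=120
  after byte 2 (E6): sum1=167, sum2=32
  after byte 3 (A3): sum1=75, sum2=107
  after byte 4 (3D): sum1=136, sum2=243
Checksum = sum2·256 + sum1 = 243·256 + 136 = 62344 = 0xF388.

F388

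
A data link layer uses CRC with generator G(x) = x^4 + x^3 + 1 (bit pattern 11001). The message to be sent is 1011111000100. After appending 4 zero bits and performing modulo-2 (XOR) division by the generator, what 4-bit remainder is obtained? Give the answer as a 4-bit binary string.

0011

Append 4 zeros: 10111110001000000. Divide by 11001 (XOR where the leading bit is 1):
  pos 0: 10111 XOR 11001 = 01110
  pos 1: 11101 XOR 11001 = 00100
  pos 3: 10010 XOR 11001 = 01011
  pos 4: 10110 XOR 11001 = 01111
  pos 5: 11110 XOR 11001 = 00111
  pos 7: 11110 XOR 11001 = 00111
  pos 9: 11100 XOR 11001 = 00101
  pos 11: 10100 XOR 11001 = 01101
  pos 12: 11010 XOR 11001 = 00011
Remainder (last 4 bits) = 0011. This is the CRC / FCS.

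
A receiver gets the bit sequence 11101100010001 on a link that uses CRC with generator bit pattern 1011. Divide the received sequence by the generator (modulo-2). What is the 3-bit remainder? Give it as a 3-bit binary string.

101

Modulo-2 division of 11101100010001 by 1011:
  pos 0: 1110 XOR 1011 = 0101
  pos 1: 1011 XOR 1011 = 0000
  pos 5: 1000 XOR 1011 = 0011
  pos 7: 1110 XOR 1011 = 0101
  pos 8: 1010 XOR 1011 = 0001
Remainder = 101 (nonzero — an error is detected).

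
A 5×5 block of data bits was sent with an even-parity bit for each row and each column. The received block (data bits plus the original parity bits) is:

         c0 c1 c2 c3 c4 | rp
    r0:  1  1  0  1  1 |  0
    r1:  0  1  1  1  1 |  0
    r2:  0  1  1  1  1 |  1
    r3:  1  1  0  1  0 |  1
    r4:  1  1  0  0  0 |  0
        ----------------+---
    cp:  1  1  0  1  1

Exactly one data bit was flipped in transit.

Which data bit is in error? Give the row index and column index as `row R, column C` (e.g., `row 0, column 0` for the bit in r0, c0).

row 2, column 3

Recompute each row's even parity and compare to rp:
  r0: data parity 0, sent rp 0 → ok
  r1: data parity 0, sent rp 0 → ok
  r2: data parity 0, sent rp 1 → mismatch
  r3: data parity 1, sent rp 1 → ok
  r4: data parity 0, sent rp 0 → ok
Recompute each column's even parity and compare to cp:
  c0: data parity 1, sent cp 1 → ok
  c1: data parity 1, sent cp 1 → ok
  c2: data parity 0, sent cp 0 → ok
  c3: data parity 0, sent cp 1 → mismatch
  c4: data parity 1, sent cp 1 → ok
Exactly one row (r2) and one column (c3) fail → the flipped bit is at their intersection.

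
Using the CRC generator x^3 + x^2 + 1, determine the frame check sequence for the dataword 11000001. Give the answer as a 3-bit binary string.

Append 3 zeros: 11000001000. Divide by 1101 (XOR where the leading bit is 1):
  pos 0: 1100 XOR 1101 = 0001
  pos 3: 1000 XOR 1101 = 0101
  pos 4: 1011 XOR 1101 = 0110
  pos 5: 1100 XOR 1101 = 0001
Remainder (last 3 bits) = 100. This is the CRC / FCS.

100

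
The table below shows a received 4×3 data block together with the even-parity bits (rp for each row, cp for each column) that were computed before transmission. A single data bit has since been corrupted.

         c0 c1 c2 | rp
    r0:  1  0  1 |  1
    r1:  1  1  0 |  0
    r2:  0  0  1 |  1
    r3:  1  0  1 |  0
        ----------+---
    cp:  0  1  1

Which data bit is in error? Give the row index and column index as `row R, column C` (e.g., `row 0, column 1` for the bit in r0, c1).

row 0, column 0

Recompute each row's even parity and compare to rp:
  r0: data parity 0, sent rp 1 → mismatch
  r1: data parity 0, sent rp 0 → ok
  r2: data parity 1, sent rp 1 → ok
  r3: data parity 0, sent rp 0 → ok
Recompute each column's even parity and compare to cp:
  c0: data parity 1, sent cp 0 → mismatch
  c1: data parity 1, sent cp 1 → ok
  c2: data parity 1, sent cp 1 → ok
Exactly one row (r0) and one column (c0) fail → the flipped bit is at their intersection.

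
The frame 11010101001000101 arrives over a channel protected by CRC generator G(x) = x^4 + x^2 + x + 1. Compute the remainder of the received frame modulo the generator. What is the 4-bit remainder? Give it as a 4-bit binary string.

0000

Modulo-2 division of 11010101001000101 by 10111:
  pos 0: 11010 XOR 10111 = 01101
  pos 1: 11011 XOR 10111 = 01100
  pos 2: 11000 XOR 10111 = 01111
  pos 3: 11111 XOR 10111 = 01000
  pos 4: 10000 XOR 10111 = 00111
  pos 6: 11101 XOR 10111 = 01010
  pos 7: 10100 XOR 10111 = 00011
  pos 10: 11001 XOR 10111 = 01110
  pos 11: 11100 XOR 10111 = 01011
  pos 12: 10111 XOR 10111 = 00000
Remainder = 0000 (zero — the frame passes the CRC check).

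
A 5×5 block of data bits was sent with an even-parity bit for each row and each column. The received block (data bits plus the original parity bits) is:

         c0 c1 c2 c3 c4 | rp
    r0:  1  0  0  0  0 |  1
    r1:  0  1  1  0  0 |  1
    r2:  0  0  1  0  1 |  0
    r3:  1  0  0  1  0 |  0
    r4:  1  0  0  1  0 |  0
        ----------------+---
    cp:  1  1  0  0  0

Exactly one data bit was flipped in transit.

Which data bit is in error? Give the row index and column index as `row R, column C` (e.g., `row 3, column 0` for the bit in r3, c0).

row 1, column 4

Recompute each row's even parity and compare to rp:
  r0: data parity 1, sent rp 1 → ok
  r1: data parity 0, sent rp 1 → mismatch
  r2: data parity 0, sent rp 0 → ok
  r3: data parity 0, sent rp 0 → ok
  r4: data parity 0, sent rp 0 → ok
Recompute each column's even parity and compare to cp:
  c0: data parity 1, sent cp 1 → ok
  c1: data parity 1, sent cp 1 → ok
  c2: data parity 0, sent cp 0 → ok
  c3: data parity 0, sent cp 0 → ok
  c4: data parity 1, sent cp 0 → mismatch
Exactly one row (r1) and one column (c4) fail → the flipped bit is at their intersection.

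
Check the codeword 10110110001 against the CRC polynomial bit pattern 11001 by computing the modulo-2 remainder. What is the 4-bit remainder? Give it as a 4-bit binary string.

Modulo-2 division of 10110110001 by 11001:
  pos 0: 10110 XOR 11001 = 01111
  pos 1: 11111 XOR 11001 = 00110
  pos 3: 11010 XOR 11001 = 00011
  pos 6: 11001 XOR 11001 = 00000
Remainder = 0000 (zero — the frame passes the CRC check).

0000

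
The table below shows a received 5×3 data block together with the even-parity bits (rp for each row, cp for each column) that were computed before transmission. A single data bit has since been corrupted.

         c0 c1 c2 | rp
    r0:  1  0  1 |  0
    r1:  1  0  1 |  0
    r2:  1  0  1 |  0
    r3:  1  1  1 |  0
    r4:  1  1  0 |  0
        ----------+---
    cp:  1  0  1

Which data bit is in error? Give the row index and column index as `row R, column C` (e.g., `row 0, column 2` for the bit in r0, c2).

row 3, column 2

Recompute each row's even parity and compare to rp:
  r0: data parity 0, sent rp 0 → ok
  r1: data parity 0, sent rp 0 → ok
  r2: data parity 0, sent rp 0 → ok
  r3: data parity 1, sent rp 0 → mismatch
  r4: data parity 0, sent rp 0 → ok
Recompute each column's even parity and compare to cp:
  c0: data parity 1, sent cp 1 → ok
  c1: data parity 0, sent cp 0 → ok
  c2: data parity 0, sent cp 1 → mismatch
Exactly one row (r3) and one column (c2) fail → the flipped bit is at their intersection.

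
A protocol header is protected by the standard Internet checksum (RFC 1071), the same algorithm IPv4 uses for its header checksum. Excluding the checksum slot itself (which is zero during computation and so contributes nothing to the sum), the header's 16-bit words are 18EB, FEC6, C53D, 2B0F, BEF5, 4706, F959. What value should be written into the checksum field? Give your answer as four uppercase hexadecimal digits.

F8AA

One's-complement addition (fold any carry out of bit 15 back into bit 0):
  0x18EB + 0xFEC6 = 0x117B1 → wrap carry → 0x17B2
  0x17B2 + 0xC53D = 0x0DCEF
  0xDCEF + 0x2B0F = 0x107FE → wrap carry → 0x07FF
  0x07FF + 0xBEF5 = 0x0C6F4
  0xC6F4 + 0x4706 = 0x10DFA → wrap carry → 0x0DFB
  0x0DFB + 0xF959 = 0x10754 → wrap carry → 0x0755
One's-complement sum = 0x0755.
Checksum = ~0x0755 & 0xFFFF = 0xF8AA.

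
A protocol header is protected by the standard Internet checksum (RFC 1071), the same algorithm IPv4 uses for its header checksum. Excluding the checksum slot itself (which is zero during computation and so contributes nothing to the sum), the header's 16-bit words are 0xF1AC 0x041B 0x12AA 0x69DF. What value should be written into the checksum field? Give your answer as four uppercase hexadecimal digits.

8DAE

One's-complement addition (fold any carry out of bit 15 back into bit 0):
  0xF1AC + 0x041B = 0x0F5C7
  0xF5C7 + 0x12AA = 0x10871 → wrap carry → 0x0872
  0x0872 + 0x69DF = 0x07251
One's-complement sum = 0x7251.
Checksum = ~0x7251 & 0xFFFF = 0x8DAE.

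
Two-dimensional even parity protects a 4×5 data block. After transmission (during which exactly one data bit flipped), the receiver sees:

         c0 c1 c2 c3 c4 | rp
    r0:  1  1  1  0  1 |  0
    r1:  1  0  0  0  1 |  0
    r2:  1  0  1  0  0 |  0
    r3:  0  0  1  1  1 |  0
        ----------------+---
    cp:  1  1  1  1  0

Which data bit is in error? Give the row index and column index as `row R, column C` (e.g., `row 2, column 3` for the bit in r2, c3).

Recompute each row's even parity and compare to rp:
  r0: data parity 0, sent rp 0 → ok
  r1: data parity 0, sent rp 0 → ok
  r2: data parity 0, sent rp 0 → ok
  r3: data parity 1, sent rp 0 → mismatch
Recompute each column's even parity and compare to cp:
  c0: data parity 1, sent cp 1 → ok
  c1: data parity 1, sent cp 1 → ok
  c2: data parity 1, sent cp 1 → ok
  c3: data parity 1, sent cp 1 → ok
  c4: data parity 1, sent cp 0 → mismatch
Exactly one row (r3) and one column (c4) fail → the flipped bit is at their intersection.

row 3, column 4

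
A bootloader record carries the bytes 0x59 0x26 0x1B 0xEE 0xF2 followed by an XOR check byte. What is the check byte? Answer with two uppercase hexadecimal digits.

78

XOR the bytes together:
  start with 0x59
  0x59 ⊕ 0x26 = 0x7F
  0x7F ⊕ 0x1B = 0x64
  0x64 ⊕ 0xEE = 0x8A
  0x8A ⊕ 0xF2 = 0x78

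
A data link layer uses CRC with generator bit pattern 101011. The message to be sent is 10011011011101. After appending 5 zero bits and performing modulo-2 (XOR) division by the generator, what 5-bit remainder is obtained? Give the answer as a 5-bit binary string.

Append 5 zeros: 1001101101110100000. Divide by 101011 (XOR where the leading bit is 1):
  pos 0: 100110 XOR 101011 = 001101
  pos 2: 110111 XOR 101011 = 011100
  pos 3: 111000 XOR 101011 = 010011
  pos 4: 100111 XOR 101011 = 001100
  pos 6: 110011 XOR 101011 = 011000
  pos 7: 110000 XOR 101011 = 011011
  pos 8: 110111 XOR 101011 = 011100
  pos 9: 111000 XOR 101011 = 010011
  pos 10: 100110 XOR 101011 = 001101
  pos 12: 110100 XOR 101011 = 011111
  pos 13: 111110 XOR 101011 = 010101
Remainder (last 5 bits) = 10101. This is the CRC / FCS.

10101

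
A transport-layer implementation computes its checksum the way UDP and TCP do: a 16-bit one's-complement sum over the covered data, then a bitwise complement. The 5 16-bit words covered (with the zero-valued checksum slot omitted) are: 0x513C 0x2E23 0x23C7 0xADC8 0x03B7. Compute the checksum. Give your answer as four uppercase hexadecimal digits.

AB59

One's-complement addition (fold any carry out of bit 15 back into bit 0):
  0x513C + 0x2E23 = 0x07F5F
  0x7F5F + 0x23C7 = 0x0A326
  0xA326 + 0xADC8 = 0x150EE → wrap carry → 0x50EF
  0x50EF + 0x03B7 = 0x054A6
One's-complement sum = 0x54A6.
Checksum = ~0x54A6 & 0xFFFF = 0xAB59.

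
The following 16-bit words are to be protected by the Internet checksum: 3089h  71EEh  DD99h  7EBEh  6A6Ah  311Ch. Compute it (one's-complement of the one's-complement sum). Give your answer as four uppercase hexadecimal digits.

65A9

One's-complement addition (fold any carry out of bit 15 back into bit 0):
  0x3089 + 0x71EE = 0x0A277
  0xA277 + 0xDD99 = 0x18010 → wrap carry → 0x8011
  0x8011 + 0x7EBE = 0x0FECF
  0xFECF + 0x6A6A = 0x16939 → wrap carry → 0x693A
  0x693A + 0x311C = 0x09A56
One's-complement sum = 0x9A56.
Checksum = ~0x9A56 & 0xFFFF = 0x65A9.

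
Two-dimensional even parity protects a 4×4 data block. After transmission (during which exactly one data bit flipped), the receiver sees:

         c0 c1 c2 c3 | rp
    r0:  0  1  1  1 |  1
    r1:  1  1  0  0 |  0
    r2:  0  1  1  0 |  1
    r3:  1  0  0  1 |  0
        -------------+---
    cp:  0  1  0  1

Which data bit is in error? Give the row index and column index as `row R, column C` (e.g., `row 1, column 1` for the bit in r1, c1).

row 2, column 3

Recompute each row's even parity and compare to rp:
  r0: data parity 1, sent rp 1 → ok
  r1: data parity 0, sent rp 0 → ok
  r2: data parity 0, sent rp 1 → mismatch
  r3: data parity 0, sent rp 0 → ok
Recompute each column's even parity and compare to cp:
  c0: data parity 0, sent cp 0 → ok
  c1: data parity 1, sent cp 1 → ok
  c2: data parity 0, sent cp 0 → ok
  c3: data parity 0, sent cp 1 → mismatch
Exactly one row (r2) and one column (c3) fail → the flipped bit is at their intersection.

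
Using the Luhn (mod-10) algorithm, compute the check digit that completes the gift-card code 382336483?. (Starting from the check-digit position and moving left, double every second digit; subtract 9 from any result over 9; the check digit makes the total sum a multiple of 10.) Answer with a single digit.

5

Partial digits right→left: 3 8 4 6 3 3 2 8 3
Double every second digit counting from the check-digit position (so the 1st, 3rd, 5th, ... of the partial from the right).
  doubled (with −9 where >9): 6 8 6 4 6 → sum 30
  kept as-is: 8 6 3 8 → sum 25
Total = 30 + 25 = 55.
Check digit = (10 − (55 mod 10)) mod 10 = 5.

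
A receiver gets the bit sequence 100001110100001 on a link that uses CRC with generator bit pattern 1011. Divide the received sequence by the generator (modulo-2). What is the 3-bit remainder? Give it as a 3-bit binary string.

000

Modulo-2 division of 100001110100001 by 1011:
  pos 0: 1000 XOR 1011 = 0011
  pos 2: 1101 XOR 1011 = 0110
  pos 3: 1101 XOR 1011 = 0110
  pos 4: 1101 XOR 1011 = 0110
  pos 5: 1100 XOR 1011 = 0111
  pos 6: 1111 XOR 1011 = 0100
  pos 7: 1000 XOR 1011 = 0011
  pos 9: 1100 XOR 1011 = 0111
  pos 10: 1110 XOR 1011 = 0101
  pos 11: 1011 XOR 1011 = 0000
Remainder = 000 (zero — the frame passes the CRC check).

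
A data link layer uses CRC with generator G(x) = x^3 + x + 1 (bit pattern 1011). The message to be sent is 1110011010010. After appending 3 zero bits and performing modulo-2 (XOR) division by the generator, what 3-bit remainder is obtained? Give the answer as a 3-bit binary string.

110

Append 3 zeros: 1110011010010000. Divide by 1011 (XOR where the leading bit is 1):
  pos 0: 1110 XOR 1011 = 0101
  pos 1: 1010 XOR 1011 = 0001
  pos 4: 1110 XOR 1011 = 0101
  pos 5: 1011 XOR 1011 = 0000
  pos 11: 1000 XOR 1011 = 0011
Remainder (last 3 bits) = 110. This is the CRC / FCS.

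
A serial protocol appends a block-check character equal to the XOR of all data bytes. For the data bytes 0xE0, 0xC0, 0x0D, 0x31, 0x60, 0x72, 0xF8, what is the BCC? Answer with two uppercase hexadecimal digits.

XOR the bytes together:
  start with 0xE0
  0xE0 ⊕ 0xC0 = 0x20
  0x20 ⊕ 0x0D = 0x2D
  0x2D ⊕ 0x31 = 0x1C
  0x1C ⊕ 0x60 = 0x7C
  0x7C ⊕ 0x72 = 0x0E
  0x0E ⊕ 0xF8 = 0xF6

F6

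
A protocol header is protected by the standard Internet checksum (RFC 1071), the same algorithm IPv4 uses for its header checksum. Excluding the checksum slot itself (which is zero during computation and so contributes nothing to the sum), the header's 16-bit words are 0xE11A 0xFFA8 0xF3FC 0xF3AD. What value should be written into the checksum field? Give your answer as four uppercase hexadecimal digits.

3791

One's-complement addition (fold any carry out of bit 15 back into bit 0):
  0xE11A + 0xFFA8 = 0x1E0C2 → wrap carry → 0xE0C3
  0xE0C3 + 0xF3FC = 0x1D4BF → wrap carry → 0xD4C0
  0xD4C0 + 0xF3AD = 0x1C86D → wrap carry → 0xC86E
One's-complement sum = 0xC86E.
Checksum = ~0xC86E & 0xFFFF = 0x3791.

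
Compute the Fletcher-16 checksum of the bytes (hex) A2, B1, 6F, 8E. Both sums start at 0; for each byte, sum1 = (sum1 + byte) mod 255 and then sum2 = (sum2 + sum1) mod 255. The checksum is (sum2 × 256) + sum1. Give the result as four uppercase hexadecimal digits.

Running sums (mod 255):
  after byte 0 (A2): sum1=162, sum2=162
  after byte 1 (B1): sum1=84, sum2=246
  after byte 2 (6F): sum1=195, sum2=186
  after byte 3 (8E): sum1=82, sum2=13
Checksum = sum2·256 + sum1 = 13·256 + 82 = 3410 = 0x0D52.

0D52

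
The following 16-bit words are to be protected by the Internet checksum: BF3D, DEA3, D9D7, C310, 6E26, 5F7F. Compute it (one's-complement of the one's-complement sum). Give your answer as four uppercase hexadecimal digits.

F78F

One's-complement addition (fold any carry out of bit 15 back into bit 0):
  0xBF3D + 0xDEA3 = 0x19DE0 → wrap carry → 0x9DE1
  0x9DE1 + 0xD9D7 = 0x177B8 → wrap carry → 0x77B9
  0x77B9 + 0xC310 = 0x13AC9 → wrap carry → 0x3ACA
  0x3ACA + 0x6E26 = 0x0A8F0
  0xA8F0 + 0x5F7F = 0x1086F → wrap carry → 0x0870
One's-complement sum = 0x0870.
Checksum = ~0x0870 & 0xFFFF = 0xF78F.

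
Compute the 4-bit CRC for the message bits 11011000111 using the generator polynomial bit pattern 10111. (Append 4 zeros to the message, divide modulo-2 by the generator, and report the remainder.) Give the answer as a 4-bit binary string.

0111

Append 4 zeros: 110110001110000. Divide by 10111 (XOR where the leading bit is 1):
  pos 0: 11011 XOR 10111 = 01100
  pos 1: 11000 XOR 10111 = 01111
  pos 2: 11110 XOR 10111 = 01001
  pos 3: 10010 XOR 10111 = 00101
  pos 5: 10111 XOR 10111 = 00000
  pos 10: 10000 XOR 10111 = 00111
Remainder (last 4 bits) = 0111. This is the CRC / FCS.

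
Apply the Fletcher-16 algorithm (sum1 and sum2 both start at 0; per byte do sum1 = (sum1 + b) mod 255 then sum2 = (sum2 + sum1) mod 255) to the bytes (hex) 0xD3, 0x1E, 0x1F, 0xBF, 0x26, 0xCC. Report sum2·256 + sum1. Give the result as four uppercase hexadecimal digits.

62C3

Running sums (mod 255):
  after byte 0 (0xD3): sum1=211, sum2=211
  after byte 1 (0x1E): sum1=241, sum2=197
  after byte 2 (0x1F): sum1=17, sum2=214
  after byte 3 (0xBF): sum1=208, sum2=167
  after byte 4 (0x26): sum1=246, sum2=158
  after byte 5 (0xCC): sum1=195, sum2=98
Checksum = sum2·256 + sum1 = 98·256 + 195 = 25283 = 0x62C3.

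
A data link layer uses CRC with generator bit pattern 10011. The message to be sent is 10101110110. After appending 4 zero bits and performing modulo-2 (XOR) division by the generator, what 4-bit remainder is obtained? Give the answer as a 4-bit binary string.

Append 4 zeros: 101011101100000. Divide by 10011 (XOR where the leading bit is 1):
  pos 0: 10101 XOR 10011 = 00110
  pos 2: 11011 XOR 10011 = 01000
  pos 3: 10000 XOR 10011 = 00011
  pos 6: 11110 XOR 10011 = 01101
  pos 7: 11010 XOR 10011 = 01001
  pos 8: 10010 XOR 10011 = 00001
Remainder (last 4 bits) = 0100. This is the CRC / FCS.

0100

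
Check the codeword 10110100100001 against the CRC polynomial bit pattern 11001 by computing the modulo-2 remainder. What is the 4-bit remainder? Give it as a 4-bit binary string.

Modulo-2 division of 10110100100001 by 11001:
  pos 0: 10110 XOR 11001 = 01111
  pos 1: 11111 XOR 11001 = 00110
  pos 3: 11000 XOR 11001 = 00001
  pos 7: 11000 XOR 11001 = 00001
Remainder = 0101 (nonzero — an error is detected).

0101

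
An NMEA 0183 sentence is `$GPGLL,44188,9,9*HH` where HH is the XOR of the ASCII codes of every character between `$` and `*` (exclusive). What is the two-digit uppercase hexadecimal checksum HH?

4D

XOR the ASCII codes of the payload characters:
  'G' = 0x47 → acc = 0x47
  'P' = 0x50 → acc = 0x17
  'G' = 0x47 → acc = 0x50
  'L' = 0x4C → acc = 0x1C
  'L' = 0x4C → acc = 0x50
  ',' = 0x2C → acc = 0x7C
  '4' = 0x34 → acc = 0x48
  '4' = 0x34 → acc = 0x7C
  '1' = 0x31 → acc = 0x4D
  '8' = 0x38 → acc = 0x75
  '8' = 0x38 → acc = 0x4D
  ',' = 0x2C → acc = 0x61
  '9' = 0x39 → acc = 0x58
  ',' = 0x2C → acc = 0x74
  '9' = 0x39 → acc = 0x4D
Checksum = 0x4D.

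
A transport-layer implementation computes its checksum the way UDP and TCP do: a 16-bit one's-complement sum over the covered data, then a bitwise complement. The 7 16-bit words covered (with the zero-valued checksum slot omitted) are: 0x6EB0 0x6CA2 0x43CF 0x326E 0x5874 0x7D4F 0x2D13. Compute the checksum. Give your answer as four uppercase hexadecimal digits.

One's-complement addition (fold any carry out of bit 15 back into bit 0):
  0x6EB0 + 0x6CA2 = 0x0DB52
  0xDB52 + 0x43CF = 0x11F21 → wrap carry → 0x1F22
  0x1F22 + 0x326E = 0x05190
  0x5190 + 0x5874 = 0x0AA04
  0xAA04 + 0x7D4F = 0x12753 → wrap carry → 0x2754
  0x2754 + 0x2D13 = 0x05467
One's-complement sum = 0x5467.
Checksum = ~0x5467 & 0xFFFF = 0xAB98.

AB98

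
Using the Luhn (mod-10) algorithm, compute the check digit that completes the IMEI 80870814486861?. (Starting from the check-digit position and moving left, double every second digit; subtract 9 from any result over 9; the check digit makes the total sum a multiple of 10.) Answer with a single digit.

1

Partial digits right→left: 1 6 8 6 8 4 4 1 8 0 7 8 0 8
Double every second digit counting from the check-digit position (so the 1st, 3rd, 5th, ... of the partial from the right).
  doubled (with −9 where >9): 2 7 7 8 7 5 0 → sum 36
  kept as-is: 6 6 4 1 0 8 8 → sum 33
Total = 36 + 33 = 69.
Check digit = (10 − (69 mod 10)) mod 10 = 1.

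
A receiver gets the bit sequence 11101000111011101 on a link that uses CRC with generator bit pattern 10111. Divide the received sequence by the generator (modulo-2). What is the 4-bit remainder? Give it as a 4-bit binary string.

1011

Modulo-2 division of 11101000111011101 by 10111:
  pos 0: 11101 XOR 10111 = 01010
  pos 1: 10100 XOR 10111 = 00011
  pos 4: 11001 XOR 10111 = 01110
  pos 5: 11101 XOR 10111 = 01010
  pos 6: 10101 XOR 10111 = 00010
  pos 9: 10011 XOR 10111 = 00100
  pos 11: 10010 XOR 10111 = 00101
Remainder = 1011 (nonzero — an error is detected).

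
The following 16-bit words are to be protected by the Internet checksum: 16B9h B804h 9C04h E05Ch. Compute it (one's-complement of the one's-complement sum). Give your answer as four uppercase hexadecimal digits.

B4E0

One's-complement addition (fold any carry out of bit 15 back into bit 0):
  0x16B9 + 0xB804 = 0x0CEBD
  0xCEBD + 0x9C04 = 0x16AC1 → wrap carry → 0x6AC2
  0x6AC2 + 0xE05C = 0x14B1E → wrap carry → 0x4B1F
One's-complement sum = 0x4B1F.
Checksum = ~0x4B1F & 0xFFFF = 0xB4E0.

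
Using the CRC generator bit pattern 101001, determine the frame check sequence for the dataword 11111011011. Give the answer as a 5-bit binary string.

11101

Append 5 zeros: 1111101101100000. Divide by 101001 (XOR where the leading bit is 1):
  pos 0: 111110 XOR 101001 = 010111
  pos 1: 101111 XOR 101001 = 000110
  pos 4: 110101 XOR 101001 = 011100
  pos 5: 111001 XOR 101001 = 010000
  pos 6: 100000 XOR 101001 = 001001
  pos 8: 100100 XOR 101001 = 001101
  pos 10: 110100 XOR 101001 = 011101
Remainder (last 5 bits) = 11101. This is the CRC / FCS.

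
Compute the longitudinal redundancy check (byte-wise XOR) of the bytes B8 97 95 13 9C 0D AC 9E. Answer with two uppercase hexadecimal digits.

0A

XOR the bytes together:
  start with 0xB8
  0xB8 ⊕ 0x97 = 0x2F
  0x2F ⊕ 0x95 = 0xBA
  0xBA ⊕ 0x13 = 0xA9
  0xA9 ⊕ 0x9C = 0x35
  0x35 ⊕ 0x0D = 0x38
  0x38 ⊕ 0xAC = 0x94
  0x94 ⊕ 0x9E = 0x0A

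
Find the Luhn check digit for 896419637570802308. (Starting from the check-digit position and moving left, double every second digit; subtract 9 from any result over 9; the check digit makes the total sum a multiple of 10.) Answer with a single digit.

Partial digits right→left: 8 0 3 2 0 8 0 7 5 7 3 6 9 1 4 6 9 8
Double every second digit counting from the check-digit position (so the 1st, 3rd, 5th, ... of the partial from the right).
  doubled (with −9 where >9): 7 6 0 0 1 6 9 8 9 → sum 46
  kept as-is: 0 2 8 7 7 6 1 6 8 → sum 45
Total = 46 + 45 = 91.
Check digit = (10 − (91 mod 10)) mod 10 = 9.

9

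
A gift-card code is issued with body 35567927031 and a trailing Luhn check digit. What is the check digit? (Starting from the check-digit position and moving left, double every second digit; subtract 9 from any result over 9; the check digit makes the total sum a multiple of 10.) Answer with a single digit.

Partial digits right→left: 1 3 0 7 2 9 7 6 5 5 3
Double every second digit counting from the check-digit position (so the 1st, 3rd, 5th, ... of the partial from the right).
  doubled (with −9 where >9): 2 0 4 5 1 6 → sum 18
  kept as-is: 3 7 9 6 5 → sum 30
Total = 18 + 30 = 48.
Check digit = (10 − (48 mod 10)) mod 10 = 2.

2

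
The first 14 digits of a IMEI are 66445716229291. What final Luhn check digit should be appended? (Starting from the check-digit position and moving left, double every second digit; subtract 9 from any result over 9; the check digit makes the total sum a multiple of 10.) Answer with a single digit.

5

Partial digits right→left: 1 9 2 9 2 2 6 1 7 5 4 4 6 6
Double every second digit counting from the check-digit position (so the 1st, 3rd, 5th, ... of the partial from the right).
  doubled (with −9 where >9): 2 4 4 3 5 8 3 → sum 29
  kept as-is: 9 9 2 1 5 4 6 → sum 36
Total = 29 + 36 = 65.
Check digit = (10 − (65 mod 10)) mod 10 = 5.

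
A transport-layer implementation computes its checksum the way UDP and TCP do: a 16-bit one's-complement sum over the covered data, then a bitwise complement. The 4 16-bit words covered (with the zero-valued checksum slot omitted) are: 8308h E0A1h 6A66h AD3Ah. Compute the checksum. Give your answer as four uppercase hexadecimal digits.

One's-complement addition (fold any carry out of bit 15 back into bit 0):
  0x8308 + 0xE0A1 = 0x163A9 → wrap carry → 0x63AA
  0x63AA + 0x6A66 = 0x0CE10
  0xCE10 + 0xAD3A = 0x17B4A → wrap carry → 0x7B4B
One's-complement sum = 0x7B4B.
Checksum = ~0x7B4B & 0xFFFF = 0x84B4.

84B4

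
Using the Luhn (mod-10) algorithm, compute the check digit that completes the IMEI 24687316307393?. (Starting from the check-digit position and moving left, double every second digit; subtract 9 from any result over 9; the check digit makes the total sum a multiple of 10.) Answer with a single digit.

Partial digits right→left: 3 9 3 7 0 3 6 1 3 7 8 6 4 2
Double every second digit counting from the check-digit position (so the 1st, 3rd, 5th, ... of the partial from the right).
  doubled (with −9 where >9): 6 6 0 3 6 7 8 → sum 36
  kept as-is: 9 7 3 1 7 6 2 → sum 35
Total = 36 + 35 = 71.
Check digit = (10 − (71 mod 10)) mod 10 = 9.

9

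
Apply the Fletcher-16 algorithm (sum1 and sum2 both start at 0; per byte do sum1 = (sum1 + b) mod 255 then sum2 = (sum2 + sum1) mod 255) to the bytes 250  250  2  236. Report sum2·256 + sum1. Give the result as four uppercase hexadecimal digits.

CDE4

Running sums (mod 255):
  after byte 0 (250): sum1=250, sum2=250
  after byte 1 (250): sum1=245, sum2=240
  after byte 2 (2): sum1=247, sum2=232
  after byte 3 (236): sum1=228, sum2=205
Checksum = sum2·256 + sum1 = 205·256 + 228 = 52708 = 0xCDE4.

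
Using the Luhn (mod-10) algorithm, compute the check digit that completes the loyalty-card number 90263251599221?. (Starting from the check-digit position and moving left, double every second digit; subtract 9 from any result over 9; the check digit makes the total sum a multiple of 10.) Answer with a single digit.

1

Partial digits right→left: 1 2 2 9 9 5 1 5 2 3 6 2 0 9
Double every second digit counting from the check-digit position (so the 1st, 3rd, 5th, ... of the partial from the right).
  doubled (with −9 where >9): 2 4 9 2 4 3 0 → sum 24
  kept as-is: 2 9 5 5 3 2 9 → sum 35
Total = 24 + 35 = 59.
Check digit = (10 − (59 mod 10)) mod 10 = 1.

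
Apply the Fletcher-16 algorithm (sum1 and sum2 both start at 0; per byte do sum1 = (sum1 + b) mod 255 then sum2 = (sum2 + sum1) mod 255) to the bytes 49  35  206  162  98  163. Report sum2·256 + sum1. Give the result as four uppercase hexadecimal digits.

62CB

Running sums (mod 255):
  after byte 0 (49): sum1=49, sum2=49
  after byte 1 (35): sum1=84, sum2=133
  after byte 2 (206): sum1=35, sum2=168
  after byte 3 (162): sum1=197, sum2=110
  after byte 4 (98): sum1=40, sum2=150
  after byte 5 (163): sum1=203, sum2=98
Checksum = sum2·256 + sum1 = 98·256 + 203 = 25291 = 0x62CB.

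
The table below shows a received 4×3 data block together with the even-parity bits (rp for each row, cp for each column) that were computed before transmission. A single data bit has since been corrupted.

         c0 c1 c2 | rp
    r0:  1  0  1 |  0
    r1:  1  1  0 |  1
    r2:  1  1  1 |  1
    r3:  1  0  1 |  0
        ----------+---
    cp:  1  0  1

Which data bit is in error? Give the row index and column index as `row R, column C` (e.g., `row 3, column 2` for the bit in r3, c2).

Recompute each row's even parity and compare to rp:
  r0: data parity 0, sent rp 0 → ok
  r1: data parity 0, sent rp 1 → mismatch
  r2: data parity 1, sent rp 1 → ok
  r3: data parity 0, sent rp 0 → ok
Recompute each column's even parity and compare to cp:
  c0: data parity 0, sent cp 1 → mismatch
  c1: data parity 0, sent cp 0 → ok
  c2: data parity 1, sent cp 1 → ok
Exactly one row (r1) and one column (c0) fail → the flipped bit is at their intersection.

row 1, column 0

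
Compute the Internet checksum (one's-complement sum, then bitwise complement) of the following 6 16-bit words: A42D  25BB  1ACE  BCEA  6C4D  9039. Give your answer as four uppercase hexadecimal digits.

One's-complement addition (fold any carry out of bit 15 back into bit 0):
  0xA42D + 0x25BB = 0x0C9E8
  0xC9E8 + 0x1ACE = 0x0E4B6
  0xE4B6 + 0xBCEA = 0x1A1A0 → wrap carry → 0xA1A1
  0xA1A1 + 0x6C4D = 0x10DEE → wrap carry → 0x0DEF
  0x0DEF + 0x9039 = 0x09E28
One's-complement sum = 0x9E28.
Checksum = ~0x9E28 & 0xFFFF = 0x61D7.

61D7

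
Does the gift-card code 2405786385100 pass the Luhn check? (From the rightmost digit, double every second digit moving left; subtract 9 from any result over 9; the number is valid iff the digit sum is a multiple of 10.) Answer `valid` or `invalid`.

invalid

From the right, keep odd positions and double even positions (subtract 9 from any doubled value over 9):
  doubled (positions 2,4,...): 0 1 6 7 1 8 → sum 23
  kept (positions 1,3,...): 0 1 8 6 7 0 2 → sum 24
Total = 47.
47 mod 10 = 7, so the number is invalid.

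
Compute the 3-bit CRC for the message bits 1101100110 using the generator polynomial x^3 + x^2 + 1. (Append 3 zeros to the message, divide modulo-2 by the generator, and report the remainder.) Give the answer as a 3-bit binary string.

110

Append 3 zeros: 1101100110000. Divide by 1101 (XOR where the leading bit is 1):
  pos 0: 1101 XOR 1101 = 0000
  pos 4: 1001 XOR 1101 = 0100
  pos 5: 1001 XOR 1101 = 0100
  pos 6: 1000 XOR 1101 = 0101
  pos 7: 1010 XOR 1101 = 0111
  pos 8: 1110 XOR 1101 = 0011
Remainder (last 3 bits) = 110. This is the CRC / FCS.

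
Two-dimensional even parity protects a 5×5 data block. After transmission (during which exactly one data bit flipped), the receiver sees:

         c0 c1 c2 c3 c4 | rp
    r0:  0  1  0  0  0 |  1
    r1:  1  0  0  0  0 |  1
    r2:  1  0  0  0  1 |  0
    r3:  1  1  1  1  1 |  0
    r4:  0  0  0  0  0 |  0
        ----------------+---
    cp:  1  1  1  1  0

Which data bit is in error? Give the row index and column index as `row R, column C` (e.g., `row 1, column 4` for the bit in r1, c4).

Recompute each row's even parity and compare to rp:
  r0: data parity 1, sent rp 1 → ok
  r1: data parity 1, sent rp 1 → ok
  r2: data parity 0, sent rp 0 → ok
  r3: data parity 1, sent rp 0 → mismatch
  r4: data parity 0, sent rp 0 → ok
Recompute each column's even parity and compare to cp:
  c0: data parity 1, sent cp 1 → ok
  c1: data parity 0, sent cp 1 → mismatch
  c2: data parity 1, sent cp 1 → ok
  c3: data parity 1, sent cp 1 → ok
  c4: data parity 0, sent cp 0 → ok
Exactly one row (r3) and one column (c1) fail → the flipped bit is at their intersection.

row 3, column 1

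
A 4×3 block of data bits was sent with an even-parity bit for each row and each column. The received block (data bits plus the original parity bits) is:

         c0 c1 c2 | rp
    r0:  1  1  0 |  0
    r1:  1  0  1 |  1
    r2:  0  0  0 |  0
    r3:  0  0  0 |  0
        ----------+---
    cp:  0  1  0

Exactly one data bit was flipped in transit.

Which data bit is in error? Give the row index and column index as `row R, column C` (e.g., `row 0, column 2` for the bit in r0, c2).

Recompute each row's even parity and compare to rp:
  r0: data parity 0, sent rp 0 → ok
  r1: data parity 0, sent rp 1 → mismatch
  r2: data parity 0, sent rp 0 → ok
  r3: data parity 0, sent rp 0 → ok
Recompute each column's even parity and compare to cp:
  c0: data parity 0, sent cp 0 → ok
  c1: data parity 1, sent cp 1 → ok
  c2: data parity 1, sent cp 0 → mismatch
Exactly one row (r1) and one column (c2) fail → the flipped bit is at their intersection.

row 1, column 2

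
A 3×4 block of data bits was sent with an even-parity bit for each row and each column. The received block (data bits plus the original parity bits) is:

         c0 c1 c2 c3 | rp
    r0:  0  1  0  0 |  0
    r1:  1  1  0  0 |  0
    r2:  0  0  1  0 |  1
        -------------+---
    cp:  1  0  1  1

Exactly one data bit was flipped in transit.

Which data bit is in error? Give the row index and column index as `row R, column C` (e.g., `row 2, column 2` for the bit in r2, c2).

Recompute each row's even parity and compare to rp:
  r0: data parity 1, sent rp 0 → mismatch
  r1: data parity 0, sent rp 0 → ok
  r2: data parity 1, sent rp 1 → ok
Recompute each column's even parity and compare to cp:
  c0: data parity 1, sent cp 1 → ok
  c1: data parity 0, sent cp 0 → ok
  c2: data parity 1, sent cp 1 → ok
  c3: data parity 0, sent cp 1 → mismatch
Exactly one row (r0) and one column (c3) fail → the flipped bit is at their intersection.

row 0, column 3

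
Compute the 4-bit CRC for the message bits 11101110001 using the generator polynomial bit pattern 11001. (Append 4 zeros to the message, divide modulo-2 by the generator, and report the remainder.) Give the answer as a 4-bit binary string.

0001

Append 4 zeros: 111011100010000. Divide by 11001 (XOR where the leading bit is 1):
  pos 0: 11101 XOR 11001 = 00100
  pos 2: 10011 XOR 11001 = 01010
  pos 3: 10100 XOR 11001 = 01101
  pos 4: 11010 XOR 11001 = 00011
  pos 7: 11010 XOR 11001 = 00011
  pos 10: 11000 XOR 11001 = 00001
Remainder (last 4 bits) = 0001. This is the CRC / FCS.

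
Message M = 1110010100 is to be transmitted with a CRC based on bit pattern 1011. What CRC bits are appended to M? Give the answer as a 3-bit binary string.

Append 3 zeros: 1110010100000. Divide by 1011 (XOR where the leading bit is 1):
  pos 0: 1110 XOR 1011 = 0101
  pos 1: 1010 XOR 1011 = 0001
  pos 4: 1101 XOR 1011 = 0110
  pos 5: 1100 XOR 1011 = 0111
  pos 6: 1110 XOR 1011 = 0101
  pos 7: 1010 XOR 1011 = 0001
Remainder (last 3 bits) = 100. This is the CRC / FCS.

100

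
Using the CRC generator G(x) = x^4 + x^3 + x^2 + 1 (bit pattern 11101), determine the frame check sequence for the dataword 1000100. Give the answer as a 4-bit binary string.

0110

Append 4 zeros: 10001000000. Divide by 11101 (XOR where the leading bit is 1):
  pos 0: 10001 XOR 11101 = 01100
  pos 1: 11000 XOR 11101 = 00101
  pos 3: 10100 XOR 11101 = 01001
  pos 4: 10010 XOR 11101 = 01111
  pos 5: 11110 XOR 11101 = 00011
Remainder (last 4 bits) = 0110. This is the CRC / FCS.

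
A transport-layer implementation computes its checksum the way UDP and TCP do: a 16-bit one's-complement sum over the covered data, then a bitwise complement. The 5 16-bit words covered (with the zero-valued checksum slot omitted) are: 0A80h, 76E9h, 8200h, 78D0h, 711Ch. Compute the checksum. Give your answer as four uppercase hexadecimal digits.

One's-complement addition (fold any carry out of bit 15 back into bit 0):
  0x0A80 + 0x76E9 = 0x08169
  0x8169 + 0x8200 = 0x10369 → wrap carry → 0x036A
  0x036A + 0x78D0 = 0x07C3A
  0x7C3A + 0x711C = 0x0ED56
One's-complement sum = 0xED56.
Checksum = ~0xED56 & 0xFFFF = 0x12A9.

12A9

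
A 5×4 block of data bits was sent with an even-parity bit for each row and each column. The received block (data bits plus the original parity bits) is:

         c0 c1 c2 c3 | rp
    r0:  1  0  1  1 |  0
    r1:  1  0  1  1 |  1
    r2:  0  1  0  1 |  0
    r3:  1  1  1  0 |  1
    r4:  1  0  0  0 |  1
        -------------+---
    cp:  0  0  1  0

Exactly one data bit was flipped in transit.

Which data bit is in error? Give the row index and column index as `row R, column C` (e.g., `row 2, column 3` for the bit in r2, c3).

Recompute each row's even parity and compare to rp:
  r0: data parity 1, sent rp 0 → mismatch
  r1: data parity 1, sent rp 1 → ok
  r2: data parity 0, sent rp 0 → ok
  r3: data parity 1, sent rp 1 → ok
  r4: data parity 1, sent rp 1 → ok
Recompute each column's even parity and compare to cp:
  c0: data parity 0, sent cp 0 → ok
  c1: data parity 0, sent cp 0 → ok
  c2: data parity 1, sent cp 1 → ok
  c3: data parity 1, sent cp 0 → mismatch
Exactly one row (r0) and one column (c3) fail → the flipped bit is at their intersection.

row 0, column 3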